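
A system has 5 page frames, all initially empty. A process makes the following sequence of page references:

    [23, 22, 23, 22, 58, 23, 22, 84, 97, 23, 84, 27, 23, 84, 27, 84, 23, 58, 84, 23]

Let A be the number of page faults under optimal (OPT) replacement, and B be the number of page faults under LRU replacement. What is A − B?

-1

Under OPT: F F . . F . . F F . . F . . . . . . . . → 6 faults.
Under LRU: F F . . F . . F F . . F . . . . . F . . → 7 faults.
A − B = 6 − 7 = -1.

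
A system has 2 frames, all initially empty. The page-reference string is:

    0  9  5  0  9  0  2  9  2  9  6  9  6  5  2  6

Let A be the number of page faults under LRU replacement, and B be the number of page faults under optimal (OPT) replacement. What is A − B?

3

Under LRU: F F F F F . F F . . F . . F F F → 11 faults.
Under OPT: F F F . F . F . . . F . . F F . → 8 faults.
A − B = 11 − 8 = 3.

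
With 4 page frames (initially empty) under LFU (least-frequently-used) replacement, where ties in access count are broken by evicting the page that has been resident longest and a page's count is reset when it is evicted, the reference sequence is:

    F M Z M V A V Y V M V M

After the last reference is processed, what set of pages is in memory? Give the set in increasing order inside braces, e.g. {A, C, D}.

{A, M, V, Y}

F -> miss, frames {F}
M -> miss, frames {F,M}
Z -> miss, frames {F,M,Z}
M -> hit
V -> miss, frames {F,M,Z,V}
A -> miss, evict F, frames {M,Z,V,A}
V -> hit
Y -> miss, evict Z, frames {M,V,A,Y}
V -> hit
M -> hit
V -> hit
M -> hit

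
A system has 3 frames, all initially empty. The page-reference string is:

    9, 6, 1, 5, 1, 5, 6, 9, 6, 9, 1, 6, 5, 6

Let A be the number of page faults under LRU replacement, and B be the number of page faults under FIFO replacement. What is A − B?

-1

Under LRU: F F F F . . . F . . F . F . → 7 faults.
Under FIFO: F F F F . . . F F . F . F . → 8 faults.
A − B = 7 − 8 = -1.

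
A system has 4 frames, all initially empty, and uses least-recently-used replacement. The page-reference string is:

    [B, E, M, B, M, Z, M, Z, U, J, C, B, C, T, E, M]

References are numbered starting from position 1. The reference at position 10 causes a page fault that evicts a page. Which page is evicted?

pos 1: B → miss, frames (B)
pos 2: E → miss, frames (B E)
pos 3: M → miss, frames (B E M)
pos 4: B → hit
pos 5: M → hit
pos 6: Z → miss, frames (E B M Z)
pos 7: M → hit
pos 8: Z → hit
pos 9: U → miss, evict E, frames (B M Z U)
pos 10: J → miss, evict B, frames (M Z U J)
At position 10, page B is evicted.

B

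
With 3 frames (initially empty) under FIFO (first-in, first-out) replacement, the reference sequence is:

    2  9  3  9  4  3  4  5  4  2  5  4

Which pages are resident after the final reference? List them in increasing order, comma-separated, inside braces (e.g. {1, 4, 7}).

{2, 4, 5}

2: miss, frames (2)
9: miss, frames (2 9)
3: miss, frames (2 9 3)
9: hit
4: miss, evict 2, frames (9 3 4)
3: hit
4: hit
5: miss, evict 9, frames (3 4 5)
4: hit
2: miss, evict 3, frames (4 5 2)
5: hit
4: hit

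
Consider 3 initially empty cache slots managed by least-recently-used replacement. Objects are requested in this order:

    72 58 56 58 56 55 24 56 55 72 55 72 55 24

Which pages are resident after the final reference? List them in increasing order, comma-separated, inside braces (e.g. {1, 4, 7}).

72 -> miss, frames [72]
58 -> miss, frames [72, 58]
56 -> miss, frames [72, 58, 56]
58 -> hit
56 -> hit
55 -> miss, evict 72, frames [58, 56, 55]
24 -> miss, evict 58, frames [56, 55, 24]
56 -> hit
55 -> hit
72 -> miss, evict 24, frames [56, 55, 72]
55 -> hit
72 -> hit
55 -> hit
24 -> miss, evict 56, frames [72, 55, 24]

{24, 55, 72}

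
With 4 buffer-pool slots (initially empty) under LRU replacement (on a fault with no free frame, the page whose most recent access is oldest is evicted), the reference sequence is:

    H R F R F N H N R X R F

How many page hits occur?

6

H: miss, frames {H}
R: miss, frames {H,R}
F: miss, frames {H,R,F}
R: hit
F: hit
N: miss, frames {H,R,F,N}
H: hit
N: hit
R: hit
X: miss, evict F, frames {H,N,R,X}
R: hit
F: miss, evict H, frames {N,X,R,F}
Hits: 6.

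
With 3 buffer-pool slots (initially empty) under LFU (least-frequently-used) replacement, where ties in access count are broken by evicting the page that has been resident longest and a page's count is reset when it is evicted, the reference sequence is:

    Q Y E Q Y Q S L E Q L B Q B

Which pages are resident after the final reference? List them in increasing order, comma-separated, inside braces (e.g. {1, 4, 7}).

{B, Q, Y}

Q -> fault, frames [Q]
Y -> fault, frames [Q, Y]
E -> fault, frames [Q, Y, E]
Q -> hit
Y -> hit
Q -> hit
S -> fault, evict E, frames [Q, Y, S]
L -> fault, evict S, frames [Q, Y, L]
E -> fault, evict L, frames [Q, Y, E]
Q -> hit
L -> fault, evict E, frames [Q, Y, L]
B -> fault, evict L, frames [Q, Y, B]
Q -> hit
B -> hit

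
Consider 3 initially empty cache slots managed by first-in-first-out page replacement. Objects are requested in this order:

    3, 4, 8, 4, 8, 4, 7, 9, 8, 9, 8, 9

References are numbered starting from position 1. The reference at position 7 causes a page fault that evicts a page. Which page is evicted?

pos 1: 3: fault, frames {3}
pos 2: 4: fault, frames {3,4}
pos 3: 8: fault, frames {3,4,8}
pos 4: 4: hit
pos 5: 8: hit
pos 6: 4: hit
pos 7: 7: fault, evict 3, frames {4,8,7}
At position 7, page 3 is evicted.

3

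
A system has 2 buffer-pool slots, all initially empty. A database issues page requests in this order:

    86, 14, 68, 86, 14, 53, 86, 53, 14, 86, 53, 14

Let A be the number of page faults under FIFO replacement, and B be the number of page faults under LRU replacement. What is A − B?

Under FIFO: F F F F F F F . F . F . → 9 faults.
Under LRU: F F F F F F F . F F F F → 11 faults.
A − B = 9 − 11 = -2.

-2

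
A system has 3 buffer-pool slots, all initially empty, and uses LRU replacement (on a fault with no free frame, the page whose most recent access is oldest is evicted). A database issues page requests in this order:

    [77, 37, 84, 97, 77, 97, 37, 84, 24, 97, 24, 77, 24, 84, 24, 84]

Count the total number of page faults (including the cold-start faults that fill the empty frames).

77 → miss, frames {77}
37 → miss, frames {77,37}
84 → miss, frames {77,37,84}
97 → miss, evict 77, frames {37,84,97}
77 → miss, evict 37, frames {84,97,77}
97 → hit
37 → miss, evict 84, frames {77,97,37}
84 → miss, evict 77, frames {97,37,84}
24 → miss, evict 97, frames {37,84,24}
97 → miss, evict 37, frames {84,24,97}
24 → hit
77 → miss, evict 84, frames {97,24,77}
24 → hit
84 → miss, evict 97, frames {77,24,84}
24 → hit
84 → hit
Page faults: 11.

11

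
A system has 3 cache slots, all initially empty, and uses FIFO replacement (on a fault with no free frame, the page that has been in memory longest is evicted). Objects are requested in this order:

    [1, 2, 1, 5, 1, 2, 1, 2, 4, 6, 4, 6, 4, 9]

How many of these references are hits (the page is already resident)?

8

1 → fault, frames {1}
2 → fault, frames {1,2}
1 → hit
5 → fault, frames {1,2,5}
1 → hit
2 → hit
1 → hit
2 → hit
4 → fault, evict 1, frames {2,5,4}
6 → fault, evict 2, frames {5,4,6}
4 → hit
6 → hit
4 → hit
9 → fault, evict 5, frames {4,6,9}
Hits: 8.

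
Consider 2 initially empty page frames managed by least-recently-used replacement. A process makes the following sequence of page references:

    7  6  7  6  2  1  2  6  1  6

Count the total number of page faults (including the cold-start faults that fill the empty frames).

6

7 -> fault, frames [7]
6 -> fault, frames [7, 6]
7 -> hit
6 -> hit
2 -> fault, evict 7, frames [6, 2]
1 -> fault, evict 6, frames [2, 1]
2 -> hit
6 -> fault, evict 1, frames [2, 6]
1 -> fault, evict 2, frames [6, 1]
6 -> hit
Page faults: 6.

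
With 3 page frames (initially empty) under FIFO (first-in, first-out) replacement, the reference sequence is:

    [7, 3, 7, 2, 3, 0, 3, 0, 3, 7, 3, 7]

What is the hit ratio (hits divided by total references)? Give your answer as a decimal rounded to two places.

7 -> fault, frames (7)
3 -> fault, frames (7 3)
7 -> hit
2 -> fault, frames (7 3 2)
3 -> hit
0 -> fault, evict 7, frames (3 2 0)
3 -> hit
0 -> hit
3 -> hit
7 -> fault, evict 3, frames (2 0 7)
3 -> fault, evict 2, frames (0 7 3)
7 -> hit
Hits: 6 of 12 references → 6/12 = 0.5000.

0.50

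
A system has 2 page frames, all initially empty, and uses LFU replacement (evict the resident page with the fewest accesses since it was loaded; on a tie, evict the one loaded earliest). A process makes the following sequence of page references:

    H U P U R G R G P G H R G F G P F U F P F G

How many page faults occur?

19

H → miss, frames (H)
U → miss, frames (H U)
P → miss, evict H, frames (U P)
U → hit
R → miss, evict P, frames (U R)
G → miss, evict R, frames (U G)
R → miss, evict G, frames (U R)
G → miss, evict R, frames (U G)
P → miss, evict G, frames (U P)
G → miss, evict P, frames (U G)
H → miss, evict G, frames (U H)
R → miss, evict H, frames (U R)
G → miss, evict R, frames (U G)
F → miss, evict G, frames (U F)
G → miss, evict F, frames (U G)
P → miss, evict G, frames (U P)
F → miss, evict P, frames (U F)
U → hit
F → hit
P → miss, evict F, frames (U P)
F → miss, evict P, frames (U F)
G → miss, evict F, frames (U G)
Page faults: 19.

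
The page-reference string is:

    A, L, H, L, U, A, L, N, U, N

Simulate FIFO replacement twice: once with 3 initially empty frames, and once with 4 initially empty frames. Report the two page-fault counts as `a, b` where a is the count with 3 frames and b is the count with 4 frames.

3 frames: F F F . F F F F F . → 8 faults.
4 frames: F F F . F . . F . . → 5 faults.
5 < 8: adding a frame reduced faults, as is typical.

8, 5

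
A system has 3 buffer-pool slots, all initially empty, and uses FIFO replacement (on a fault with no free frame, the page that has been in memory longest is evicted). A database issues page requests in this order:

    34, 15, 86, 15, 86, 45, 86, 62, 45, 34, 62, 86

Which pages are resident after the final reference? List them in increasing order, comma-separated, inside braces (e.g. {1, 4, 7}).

{34, 62, 86}

34 -> miss, frames [34]
15 -> miss, frames [34, 15]
86 -> miss, frames [34, 15, 86]
15 -> hit
86 -> hit
45 -> miss, evict 34, frames [15, 86, 45]
86 -> hit
62 -> miss, evict 15, frames [86, 45, 62]
45 -> hit
34 -> miss, evict 86, frames [45, 62, 34]
62 -> hit
86 -> miss, evict 45, frames [62, 34, 86]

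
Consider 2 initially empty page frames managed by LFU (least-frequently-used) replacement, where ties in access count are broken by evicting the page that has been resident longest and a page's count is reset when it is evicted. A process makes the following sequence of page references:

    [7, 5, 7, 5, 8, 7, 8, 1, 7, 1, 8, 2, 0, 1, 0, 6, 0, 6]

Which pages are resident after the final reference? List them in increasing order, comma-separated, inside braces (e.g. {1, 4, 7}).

7 -> miss, frames {7}
5 -> miss, frames {7,5}
7 -> hit
5 -> hit
8 -> miss, evict 7, frames {5,8}
7 -> miss, evict 8, frames {5,7}
8 -> miss, evict 7, frames {5,8}
1 -> miss, evict 8, frames {5,1}
7 -> miss, evict 1, frames {5,7}
1 -> miss, evict 7, frames {5,1}
8 -> miss, evict 1, frames {5,8}
2 -> miss, evict 8, frames {5,2}
0 -> miss, evict 2, frames {5,0}
1 -> miss, evict 0, frames {5,1}
0 -> miss, evict 1, frames {5,0}
6 -> miss, evict 0, frames {5,6}
0 -> miss, evict 6, frames {5,0}
6 -> miss, evict 0, frames {5,6}

{5, 6}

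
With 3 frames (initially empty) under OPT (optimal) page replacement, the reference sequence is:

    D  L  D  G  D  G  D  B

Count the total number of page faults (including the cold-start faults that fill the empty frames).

4

D: miss, frames (D)
L: miss, frames (D L)
D: hit
G: miss, frames (D L G)
D: hit
G: hit
D: hit
B: miss, evict G, frames (D L B)
Page faults: 4.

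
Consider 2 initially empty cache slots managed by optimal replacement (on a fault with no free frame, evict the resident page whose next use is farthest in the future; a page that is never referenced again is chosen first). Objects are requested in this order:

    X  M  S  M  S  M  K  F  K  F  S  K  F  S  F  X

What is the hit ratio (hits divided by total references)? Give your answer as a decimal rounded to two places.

X -> fault, frames [X]
M -> fault, frames [X, M]
S -> fault, evict X, frames [M, S]
M -> hit
S -> hit
M -> hit
K -> fault, evict M, frames [S, K]
F -> fault, evict S, frames [K, F]
K -> hit
F -> hit
S -> fault, evict F, frames [K, S]
K -> hit
F -> fault, evict K, frames [S, F]
S -> hit
F -> hit
X -> fault, evict F, frames [S, X]
Hits: 8 of 16 references → 8/16 = 0.5000.

0.50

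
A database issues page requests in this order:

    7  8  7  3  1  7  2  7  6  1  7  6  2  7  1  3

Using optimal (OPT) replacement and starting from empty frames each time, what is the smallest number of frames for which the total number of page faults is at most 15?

f=1: 16 faults
f=2: 11 faults
f=3: 8 faults
f=4: 7 faults
f=5: 6 faults
f=6: 6 faults
Smallest f with faults ≤ 15 is 2.

2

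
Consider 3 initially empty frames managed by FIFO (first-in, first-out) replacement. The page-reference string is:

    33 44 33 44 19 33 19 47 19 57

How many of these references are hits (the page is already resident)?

5

33: fault, frames [33]
44: fault, frames [33, 44]
33: hit
44: hit
19: fault, frames [33, 44, 19]
33: hit
19: hit
47: fault, evict 33, frames [44, 19, 47]
19: hit
57: fault, evict 44, frames [19, 47, 57]
Hits: 5.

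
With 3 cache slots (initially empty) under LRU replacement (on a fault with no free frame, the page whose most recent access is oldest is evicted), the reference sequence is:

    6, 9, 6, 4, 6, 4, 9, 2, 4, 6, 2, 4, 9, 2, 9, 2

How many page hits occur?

6: fault, frames {6}
9: fault, frames {6,9}
6: hit
4: fault, frames {9,6,4}
6: hit
4: hit
9: hit
2: fault, evict 6, frames {4,9,2}
4: hit
6: fault, evict 9, frames {2,4,6}
2: hit
4: hit
9: fault, evict 6, frames {2,4,9}
2: hit
9: hit
2: hit
Hits: 10.

10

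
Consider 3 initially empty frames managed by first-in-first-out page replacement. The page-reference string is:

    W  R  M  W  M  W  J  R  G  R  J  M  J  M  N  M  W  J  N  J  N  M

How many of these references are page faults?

11

W → fault, frames (W)
R → fault, frames (W R)
M → fault, frames (W R M)
W → hit
M → hit
W → hit
J → fault, evict W, frames (R M J)
R → hit
G → fault, evict R, frames (M J G)
R → fault, evict M, frames (J G R)
J → hit
M → fault, evict J, frames (G R M)
J → fault, evict G, frames (R M J)
M → hit
N → fault, evict R, frames (M J N)
M → hit
W → fault, evict M, frames (J N W)
J → hit
N → hit
J → hit
N → hit
M → fault, evict J, frames (N W M)
Page faults: 11.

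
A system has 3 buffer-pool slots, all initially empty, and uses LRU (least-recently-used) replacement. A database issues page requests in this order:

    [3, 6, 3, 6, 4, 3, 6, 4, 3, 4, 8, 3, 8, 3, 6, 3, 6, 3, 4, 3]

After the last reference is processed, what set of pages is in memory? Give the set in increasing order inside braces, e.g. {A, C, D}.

{3, 4, 6}

3 -> fault, frames {3}
6 -> fault, frames {3,6}
3 -> hit
6 -> hit
4 -> fault, frames {3,6,4}
3 -> hit
6 -> hit
4 -> hit
3 -> hit
4 -> hit
8 -> fault, evict 6, frames {3,4,8}
3 -> hit
8 -> hit
3 -> hit
6 -> fault, evict 4, frames {8,3,6}
3 -> hit
6 -> hit
3 -> hit
4 -> fault, evict 8, frames {6,3,4}
3 -> hit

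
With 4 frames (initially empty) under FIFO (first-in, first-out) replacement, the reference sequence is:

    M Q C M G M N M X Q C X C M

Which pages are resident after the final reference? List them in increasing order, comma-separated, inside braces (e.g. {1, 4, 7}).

M → fault, frames [M]
Q → fault, frames [M, Q]
C → fault, frames [M, Q, C]
M → hit
G → fault, frames [M, Q, C, G]
M → hit
N → fault, evict M, frames [Q, C, G, N]
M → fault, evict Q, frames [C, G, N, M]
X → fault, evict C, frames [G, N, M, X]
Q → fault, evict G, frames [N, M, X, Q]
C → fault, evict N, frames [M, X, Q, C]
X → hit
C → hit
M → hit

{C, M, Q, X}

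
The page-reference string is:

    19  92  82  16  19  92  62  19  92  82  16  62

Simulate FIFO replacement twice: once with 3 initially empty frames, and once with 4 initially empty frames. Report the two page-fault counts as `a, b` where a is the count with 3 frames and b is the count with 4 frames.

9, 10

3 frames: F F F F F F F . . F F . → 9 faults.
4 frames: F F F F . . F F F F F F → 10 faults.
10 > 9: adding a frame increased faults — Belady's anomaly.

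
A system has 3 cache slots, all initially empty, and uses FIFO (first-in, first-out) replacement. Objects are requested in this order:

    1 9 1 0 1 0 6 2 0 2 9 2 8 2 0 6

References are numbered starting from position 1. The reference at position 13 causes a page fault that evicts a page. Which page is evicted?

pos 1: 1: fault, frames {1}
pos 2: 9: fault, frames {1,9}
pos 3: 1: hit
pos 4: 0: fault, frames {1,9,0}
pos 5: 1: hit
pos 6: 0: hit
pos 7: 6: fault, evict 1, frames {9,0,6}
pos 8: 2: fault, evict 9, frames {0,6,2}
pos 9: 0: hit
pos 10: 2: hit
pos 11: 9: fault, evict 0, frames {6,2,9}
pos 12: 2: hit
pos 13: 8: fault, evict 6, frames {2,9,8}
At position 13, page 6 is evicted.

6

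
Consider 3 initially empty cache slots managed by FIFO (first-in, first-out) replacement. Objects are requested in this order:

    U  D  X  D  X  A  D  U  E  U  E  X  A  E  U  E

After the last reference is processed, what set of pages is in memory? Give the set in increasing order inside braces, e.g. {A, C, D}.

U: miss, frames {U}
D: miss, frames {U,D}
X: miss, frames {U,D,X}
D: hit
X: hit
A: miss, evict U, frames {D,X,A}
D: hit
U: miss, evict D, frames {X,A,U}
E: miss, evict X, frames {A,U,E}
U: hit
E: hit
X: miss, evict A, frames {U,E,X}
A: miss, evict U, frames {E,X,A}
E: hit
U: miss, evict E, frames {X,A,U}
E: miss, evict X, frames {A,U,E}

{A, E, U}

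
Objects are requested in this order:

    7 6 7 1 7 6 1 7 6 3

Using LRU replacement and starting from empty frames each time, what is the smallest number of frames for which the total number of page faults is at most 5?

3

f=1: 10 faults
f=2: 8 faults
f=3: 4 faults
f=4: 4 faults
Smallest f with faults ≤ 5 is 3.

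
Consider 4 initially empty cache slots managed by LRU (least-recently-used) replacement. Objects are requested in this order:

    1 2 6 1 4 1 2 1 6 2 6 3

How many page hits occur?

1 → miss, frames [1]
2 → miss, frames [1, 2]
6 → miss, frames [1, 2, 6]
1 → hit
4 → miss, frames [2, 6, 1, 4]
1 → hit
2 → hit
1 → hit
6 → hit
2 → hit
6 → hit
3 → miss, evict 4, frames [1, 2, 6, 3]
Hits: 7.

7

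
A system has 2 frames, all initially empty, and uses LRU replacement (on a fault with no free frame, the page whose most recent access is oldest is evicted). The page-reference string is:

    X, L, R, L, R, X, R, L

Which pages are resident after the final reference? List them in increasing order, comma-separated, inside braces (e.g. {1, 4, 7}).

{L, R}

X: miss, frames (X)
L: miss, frames (X L)
R: miss, evict X, frames (L R)
L: hit
R: hit
X: miss, evict L, frames (R X)
R: hit
L: miss, evict X, frames (R L)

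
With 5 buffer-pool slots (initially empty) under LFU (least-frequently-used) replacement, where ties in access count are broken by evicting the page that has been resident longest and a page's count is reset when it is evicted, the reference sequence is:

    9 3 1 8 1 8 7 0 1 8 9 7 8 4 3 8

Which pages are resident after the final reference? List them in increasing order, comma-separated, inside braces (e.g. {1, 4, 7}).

9: fault, frames {9}
3: fault, frames {9,3}
1: fault, frames {9,3,1}
8: fault, frames {9,3,1,8}
1: hit
8: hit
7: fault, frames {9,3,1,8,7}
0: fault, evict 9, frames {3,1,8,7,0}
1: hit
8: hit
9: fault, evict 3, frames {1,8,7,0,9}
7: hit
8: hit
4: fault, evict 0, frames {1,8,7,9,4}
3: fault, evict 9, frames {1,8,7,4,3}
8: hit

{1, 3, 4, 7, 8}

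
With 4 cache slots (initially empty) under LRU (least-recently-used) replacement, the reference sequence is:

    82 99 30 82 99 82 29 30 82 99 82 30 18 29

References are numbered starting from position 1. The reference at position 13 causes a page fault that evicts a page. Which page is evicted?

pos 1: 82: miss, frames {82}
pos 2: 99: miss, frames {82,99}
pos 3: 30: miss, frames {82,99,30}
pos 4: 82: hit
pos 5: 99: hit
pos 6: 82: hit
pos 7: 29: miss, frames {30,99,82,29}
pos 8: 30: hit
pos 9: 82: hit
pos 10: 99: hit
pos 11: 82: hit
pos 12: 30: hit
pos 13: 18: miss, evict 29, frames {99,82,30,18}
At position 13, page 29 is evicted.

29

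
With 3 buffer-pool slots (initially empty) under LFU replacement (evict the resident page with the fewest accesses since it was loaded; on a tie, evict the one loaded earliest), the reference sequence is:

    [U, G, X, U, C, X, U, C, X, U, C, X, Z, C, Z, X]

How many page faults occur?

7

U: miss, frames [U]
G: miss, frames [U, G]
X: miss, frames [U, G, X]
U: hit
C: miss, evict G, frames [U, X, C]
X: hit
U: hit
C: hit
X: hit
U: hit
C: hit
X: hit
Z: miss, evict C, frames [U, X, Z]
C: miss, evict Z, frames [U, X, C]
Z: miss, evict C, frames [U, X, Z]
X: hit
Page faults: 7.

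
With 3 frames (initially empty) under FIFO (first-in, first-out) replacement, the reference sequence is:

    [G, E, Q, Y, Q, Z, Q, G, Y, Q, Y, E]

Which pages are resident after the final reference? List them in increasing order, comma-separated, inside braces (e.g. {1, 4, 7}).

G: fault, frames [G]
E: fault, frames [G, E]
Q: fault, frames [G, E, Q]
Y: fault, evict G, frames [E, Q, Y]
Q: hit
Z: fault, evict E, frames [Q, Y, Z]
Q: hit
G: fault, evict Q, frames [Y, Z, G]
Y: hit
Q: fault, evict Y, frames [Z, G, Q]
Y: fault, evict Z, frames [G, Q, Y]
E: fault, evict G, frames [Q, Y, E]

{E, Q, Y}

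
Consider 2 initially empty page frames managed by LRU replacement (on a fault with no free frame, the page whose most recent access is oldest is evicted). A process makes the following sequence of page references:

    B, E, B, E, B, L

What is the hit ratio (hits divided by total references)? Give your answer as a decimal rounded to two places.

0.50

B: fault, frames [B]
E: fault, frames [B, E]
B: hit
E: hit
B: hit
L: fault, evict E, frames [B, L]
Hits: 3 of 6 references → 3/6 = 0.5000.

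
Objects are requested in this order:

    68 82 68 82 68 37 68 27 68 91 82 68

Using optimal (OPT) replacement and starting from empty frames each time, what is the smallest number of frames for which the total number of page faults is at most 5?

3

f=1: 12 faults
f=2: 6 faults
f=3: 5 faults
f=4: 5 faults
f=5: 5 faults
Smallest f with faults ≤ 5 is 3.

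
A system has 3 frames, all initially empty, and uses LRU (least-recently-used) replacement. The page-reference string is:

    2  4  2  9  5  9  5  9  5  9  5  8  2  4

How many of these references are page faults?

2: fault, frames {2}
4: fault, frames {2,4}
2: hit
9: fault, frames {4,2,9}
5: fault, evict 4, frames {2,9,5}
9: hit
5: hit
9: hit
5: hit
9: hit
5: hit
8: fault, evict 2, frames {9,5,8}
2: fault, evict 9, frames {5,8,2}
4: fault, evict 5, frames {8,2,4}
Page faults: 7.

7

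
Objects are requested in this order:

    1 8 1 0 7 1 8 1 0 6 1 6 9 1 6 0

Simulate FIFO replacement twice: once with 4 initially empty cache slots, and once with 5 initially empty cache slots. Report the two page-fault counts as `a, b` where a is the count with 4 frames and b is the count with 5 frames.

8, 7

4 frames: F F . F F . . . . F F . F . . F → 8 faults.
5 frames: F F . F F . . . . F . . F F . . → 7 faults.
7 < 8: adding a frame reduced faults, as is typical.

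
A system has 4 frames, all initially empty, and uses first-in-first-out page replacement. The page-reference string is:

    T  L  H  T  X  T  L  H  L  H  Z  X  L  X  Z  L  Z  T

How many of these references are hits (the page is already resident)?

T: miss, frames {T}
L: miss, frames {T,L}
H: miss, frames {T,L,H}
T: hit
X: miss, frames {T,L,H,X}
T: hit
L: hit
H: hit
L: hit
H: hit
Z: miss, evict T, frames {L,H,X,Z}
X: hit
L: hit
X: hit
Z: hit
L: hit
Z: hit
T: miss, evict L, frames {H,X,Z,T}
Hits: 12.

12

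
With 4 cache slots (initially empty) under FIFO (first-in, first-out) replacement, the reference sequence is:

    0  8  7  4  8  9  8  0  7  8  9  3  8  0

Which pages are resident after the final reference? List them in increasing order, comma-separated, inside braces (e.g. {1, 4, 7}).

0 -> fault, frames [0]
8 -> fault, frames [0, 8]
7 -> fault, frames [0, 8, 7]
4 -> fault, frames [0, 8, 7, 4]
8 -> hit
9 -> fault, evict 0, frames [8, 7, 4, 9]
8 -> hit
0 -> fault, evict 8, frames [7, 4, 9, 0]
7 -> hit
8 -> fault, evict 7, frames [4, 9, 0, 8]
9 -> hit
3 -> fault, evict 4, frames [9, 0, 8, 3]
8 -> hit
0 -> hit

{0, 3, 8, 9}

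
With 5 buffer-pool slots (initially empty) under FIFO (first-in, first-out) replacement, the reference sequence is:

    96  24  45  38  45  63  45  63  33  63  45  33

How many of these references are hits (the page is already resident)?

96 → fault, frames [96]
24 → fault, frames [96, 24]
45 → fault, frames [96, 24, 45]
38 → fault, frames [96, 24, 45, 38]
45 → hit
63 → fault, frames [96, 24, 45, 38, 63]
45 → hit
63 → hit
33 → fault, evict 96, frames [24, 45, 38, 63, 33]
63 → hit
45 → hit
33 → hit
Hits: 6.

6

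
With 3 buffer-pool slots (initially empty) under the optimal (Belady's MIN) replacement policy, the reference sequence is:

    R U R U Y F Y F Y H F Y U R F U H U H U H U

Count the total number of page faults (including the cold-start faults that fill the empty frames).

R → fault, frames [R]
U → fault, frames [R, U]
R → hit
U → hit
Y → fault, frames [R, U, Y]
F → fault, evict R, frames [U, Y, F]
Y → hit
F → hit
Y → hit
H → fault, evict U, frames [Y, F, H]
F → hit
Y → hit
U → fault, evict Y, frames [F, H, U]
R → fault, evict H, frames [F, U, R]
F → hit
U → hit
H → fault, evict R, frames [F, U, H]
U → hit
H → hit
U → hit
H → hit
U → hit
Page faults: 8.

8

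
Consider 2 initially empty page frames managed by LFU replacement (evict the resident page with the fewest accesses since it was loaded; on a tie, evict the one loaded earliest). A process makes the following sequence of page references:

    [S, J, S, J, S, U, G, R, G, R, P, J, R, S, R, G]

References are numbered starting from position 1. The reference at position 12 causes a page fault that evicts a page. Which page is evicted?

pos 1: S: fault, frames {S}
pos 2: J: fault, frames {S,J}
pos 3: S: hit
pos 4: J: hit
pos 5: S: hit
pos 6: U: fault, evict J, frames {S,U}
pos 7: G: fault, evict U, frames {S,G}
pos 8: R: fault, evict G, frames {S,R}
pos 9: G: fault, evict R, frames {S,G}
pos 10: R: fault, evict G, frames {S,R}
pos 11: P: fault, evict R, frames {S,P}
pos 12: J: fault, evict P, frames {S,J}
At position 12, page P is evicted.

P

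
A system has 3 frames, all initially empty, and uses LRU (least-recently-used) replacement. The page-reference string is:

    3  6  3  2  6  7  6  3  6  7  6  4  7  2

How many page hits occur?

7

3 -> miss, frames {3}
6 -> miss, frames {3,6}
3 -> hit
2 -> miss, frames {6,3,2}
6 -> hit
7 -> miss, evict 3, frames {2,6,7}
6 -> hit
3 -> miss, evict 2, frames {7,6,3}
6 -> hit
7 -> hit
6 -> hit
4 -> miss, evict 3, frames {7,6,4}
7 -> hit
2 -> miss, evict 6, frames {4,7,2}
Hits: 7.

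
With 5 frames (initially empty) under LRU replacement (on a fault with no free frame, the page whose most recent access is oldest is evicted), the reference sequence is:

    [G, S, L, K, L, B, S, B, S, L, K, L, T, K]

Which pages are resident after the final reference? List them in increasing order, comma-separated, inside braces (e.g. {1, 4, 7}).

{B, K, L, S, T}

G → fault, frames {G}
S → fault, frames {G,S}
L → fault, frames {G,S,L}
K → fault, frames {G,S,L,K}
L → hit
B → fault, frames {G,S,K,L,B}
S → hit
B → hit
S → hit
L → hit
K → hit
L → hit
T → fault, evict G, frames {B,S,K,L,T}
K → hit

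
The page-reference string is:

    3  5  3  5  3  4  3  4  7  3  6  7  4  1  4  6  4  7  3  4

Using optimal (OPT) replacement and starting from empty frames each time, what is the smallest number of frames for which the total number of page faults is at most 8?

3

f=1: 20 faults
f=2: 10 faults
f=3: 8 faults
f=4: 7 faults
f=5: 6 faults
f=6: 6 faults
Smallest f with faults ≤ 8 is 3.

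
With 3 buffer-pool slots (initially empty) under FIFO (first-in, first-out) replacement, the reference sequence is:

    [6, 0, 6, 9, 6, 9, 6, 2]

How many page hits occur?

6: miss, frames (6)
0: miss, frames (6 0)
6: hit
9: miss, frames (6 0 9)
6: hit
9: hit
6: hit
2: miss, evict 6, frames (0 9 2)
Hits: 4.

4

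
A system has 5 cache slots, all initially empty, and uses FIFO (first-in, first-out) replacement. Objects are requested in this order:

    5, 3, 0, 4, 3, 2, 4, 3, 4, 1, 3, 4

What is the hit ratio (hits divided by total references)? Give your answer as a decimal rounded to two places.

0.50

5 → fault, frames {5}
3 → fault, frames {5,3}
0 → fault, frames {5,3,0}
4 → fault, frames {5,3,0,4}
3 → hit
2 → fault, frames {5,3,0,4,2}
4 → hit
3 → hit
4 → hit
1 → fault, evict 5, frames {3,0,4,2,1}
3 → hit
4 → hit
Hits: 6 of 12 references → 6/12 = 0.5000.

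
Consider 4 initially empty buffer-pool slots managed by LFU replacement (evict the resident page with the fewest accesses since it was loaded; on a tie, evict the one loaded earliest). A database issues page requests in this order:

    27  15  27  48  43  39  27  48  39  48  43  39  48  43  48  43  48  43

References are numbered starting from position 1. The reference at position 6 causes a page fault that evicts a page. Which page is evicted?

15

pos 1: 27 → miss, frames (27)
pos 2: 15 → miss, frames (27 15)
pos 3: 27 → hit
pos 4: 48 → miss, frames (27 15 48)
pos 5: 43 → miss, frames (27 15 48 43)
pos 6: 39 → miss, evict 15, frames (27 48 43 39)
At position 6, page 15 is evicted.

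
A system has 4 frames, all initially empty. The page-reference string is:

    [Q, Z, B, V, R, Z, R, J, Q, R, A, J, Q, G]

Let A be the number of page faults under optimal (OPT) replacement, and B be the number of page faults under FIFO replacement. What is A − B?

Under OPT: F F F F F . . F . . F . . F → 8 faults.
Under FIFO: F F F F F . . F F . F . . F → 9 faults.
A − B = 8 − 9 = -1.

-1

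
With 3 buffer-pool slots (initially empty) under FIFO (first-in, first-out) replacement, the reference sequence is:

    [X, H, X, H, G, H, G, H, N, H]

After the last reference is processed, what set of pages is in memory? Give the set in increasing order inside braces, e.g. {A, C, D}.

{G, H, N}

X → fault, frames [X]
H → fault, frames [X, H]
X → hit
H → hit
G → fault, frames [X, H, G]
H → hit
G → hit
H → hit
N → fault, evict X, frames [H, G, N]
H → hit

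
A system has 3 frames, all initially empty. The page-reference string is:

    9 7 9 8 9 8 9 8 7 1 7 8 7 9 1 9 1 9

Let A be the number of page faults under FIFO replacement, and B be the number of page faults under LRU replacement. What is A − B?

-1

Under FIFO: F F . F . . . . . F . . . F . . . . → 5 faults.
Under LRU: F F . F . . . . . F . . . F F . . . → 6 faults.
A − B = 5 − 6 = -1.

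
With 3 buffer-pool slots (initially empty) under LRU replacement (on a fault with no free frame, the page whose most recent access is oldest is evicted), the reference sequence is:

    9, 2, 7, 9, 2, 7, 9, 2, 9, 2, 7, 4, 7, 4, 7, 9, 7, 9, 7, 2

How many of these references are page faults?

9: fault, frames (9)
2: fault, frames (9 2)
7: fault, frames (9 2 7)
9: hit
2: hit
7: hit
9: hit
2: hit
9: hit
2: hit
7: hit
4: fault, evict 9, frames (2 7 4)
7: hit
4: hit
7: hit
9: fault, evict 2, frames (4 7 9)
7: hit
9: hit
7: hit
2: fault, evict 4, frames (9 7 2)
Page faults: 6.

6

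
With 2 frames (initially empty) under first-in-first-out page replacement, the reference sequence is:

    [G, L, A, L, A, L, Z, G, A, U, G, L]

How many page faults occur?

G: miss, frames {G}
L: miss, frames {G,L}
A: miss, evict G, frames {L,A}
L: hit
A: hit
L: hit
Z: miss, evict L, frames {A,Z}
G: miss, evict A, frames {Z,G}
A: miss, evict Z, frames {G,A}
U: miss, evict G, frames {A,U}
G: miss, evict A, frames {U,G}
L: miss, evict U, frames {G,L}
Page faults: 9.

9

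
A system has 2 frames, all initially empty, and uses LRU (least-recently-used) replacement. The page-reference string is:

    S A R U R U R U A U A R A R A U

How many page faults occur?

S: miss, frames (S)
A: miss, frames (S A)
R: miss, evict S, frames (A R)
U: miss, evict A, frames (R U)
R: hit
U: hit
R: hit
U: hit
A: miss, evict R, frames (U A)
U: hit
A: hit
R: miss, evict U, frames (A R)
A: hit
R: hit
A: hit
U: miss, evict R, frames (A U)
Page faults: 7.

7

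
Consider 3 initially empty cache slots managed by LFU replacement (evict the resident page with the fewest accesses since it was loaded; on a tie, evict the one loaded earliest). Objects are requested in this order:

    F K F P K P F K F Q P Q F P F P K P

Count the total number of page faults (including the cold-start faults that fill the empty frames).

F -> miss, frames [F]
K -> miss, frames [F, K]
F -> hit
P -> miss, frames [F, K, P]
K -> hit
P -> hit
F -> hit
K -> hit
F -> hit
Q -> miss, evict P, frames [F, K, Q]
P -> miss, evict Q, frames [F, K, P]
Q -> miss, evict P, frames [F, K, Q]
F -> hit
P -> miss, evict Q, frames [F, K, P]
F -> hit
P -> hit
K -> hit
P -> hit
Page faults: 7.

7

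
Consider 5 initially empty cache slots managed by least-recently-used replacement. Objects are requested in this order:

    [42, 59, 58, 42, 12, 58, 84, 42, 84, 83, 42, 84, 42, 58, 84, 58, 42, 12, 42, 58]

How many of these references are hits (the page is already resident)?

42 → miss, frames (42)
59 → miss, frames (42 59)
58 → miss, frames (42 59 58)
42 → hit
12 → miss, frames (59 58 42 12)
58 → hit
84 → miss, frames (59 42 12 58 84)
42 → hit
84 → hit
83 → miss, evict 59, frames (12 58 42 84 83)
42 → hit
84 → hit
42 → hit
58 → hit
84 → hit
58 → hit
42 → hit
12 → hit
42 → hit
58 → hit
Hits: 14.

14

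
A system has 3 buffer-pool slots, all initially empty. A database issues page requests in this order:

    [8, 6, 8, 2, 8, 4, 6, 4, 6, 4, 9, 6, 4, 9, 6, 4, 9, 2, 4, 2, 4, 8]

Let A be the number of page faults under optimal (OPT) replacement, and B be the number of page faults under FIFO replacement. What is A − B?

-2

Under OPT: F F . F . F . . . . F . . . . . . F . . . F → 7 faults.
Under FIFO: F F . F . F . . . . F F . . . . . F F . . F → 9 faults.
A − B = 7 − 9 = -2.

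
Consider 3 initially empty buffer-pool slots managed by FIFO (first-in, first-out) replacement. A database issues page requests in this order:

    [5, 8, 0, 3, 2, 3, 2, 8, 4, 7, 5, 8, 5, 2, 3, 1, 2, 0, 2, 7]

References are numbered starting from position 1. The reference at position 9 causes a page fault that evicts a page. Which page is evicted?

pos 1: 5: miss, frames [5]
pos 2: 8: miss, frames [5, 8]
pos 3: 0: miss, frames [5, 8, 0]
pos 4: 3: miss, evict 5, frames [8, 0, 3]
pos 5: 2: miss, evict 8, frames [0, 3, 2]
pos 6: 3: hit
pos 7: 2: hit
pos 8: 8: miss, evict 0, frames [3, 2, 8]
pos 9: 4: miss, evict 3, frames [2, 8, 4]
At position 9, page 3 is evicted.

3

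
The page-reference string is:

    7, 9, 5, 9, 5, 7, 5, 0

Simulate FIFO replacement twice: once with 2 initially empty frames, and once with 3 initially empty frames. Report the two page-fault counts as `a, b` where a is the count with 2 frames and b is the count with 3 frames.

5, 4

2 frames: F F F . . F . F → 5 faults.
3 frames: F F F . . . . F → 4 faults.
4 < 5: adding a frame reduced faults, as is typical.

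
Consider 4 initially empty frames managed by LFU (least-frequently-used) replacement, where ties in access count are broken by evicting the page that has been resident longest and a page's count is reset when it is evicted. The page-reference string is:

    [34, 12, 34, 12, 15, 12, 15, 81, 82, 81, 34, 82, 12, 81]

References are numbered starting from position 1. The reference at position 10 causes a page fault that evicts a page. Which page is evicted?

82

pos 1: 34 -> miss, frames (34)
pos 2: 12 -> miss, frames (34 12)
pos 3: 34 -> hit
pos 4: 12 -> hit
pos 5: 15 -> miss, frames (34 12 15)
pos 6: 12 -> hit
pos 7: 15 -> hit
pos 8: 81 -> miss, frames (34 12 15 81)
pos 9: 82 -> miss, evict 81, frames (34 12 15 82)
pos 10: 81 -> miss, evict 82, frames (34 12 15 81)
At position 10, page 82 is evicted.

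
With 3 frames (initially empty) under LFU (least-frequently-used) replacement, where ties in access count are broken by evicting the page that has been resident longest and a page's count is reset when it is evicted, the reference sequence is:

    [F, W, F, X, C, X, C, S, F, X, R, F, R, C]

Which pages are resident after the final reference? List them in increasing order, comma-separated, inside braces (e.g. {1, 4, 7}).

{C, R, X}

F: fault, frames [F]
W: fault, frames [F, W]
F: hit
X: fault, frames [F, W, X]
C: fault, evict W, frames [F, X, C]
X: hit
C: hit
S: fault, evict F, frames [X, C, S]
F: fault, evict S, frames [X, C, F]
X: hit
R: fault, evict F, frames [X, C, R]
F: fault, evict R, frames [X, C, F]
R: fault, evict F, frames [X, C, R]
C: hit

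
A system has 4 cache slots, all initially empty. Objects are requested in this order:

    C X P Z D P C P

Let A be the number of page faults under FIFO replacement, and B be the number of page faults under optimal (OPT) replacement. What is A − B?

Under FIFO: F F F F F . F . → 6 faults.
Under OPT: F F F F F . . . → 5 faults.
A − B = 6 − 5 = 1.

1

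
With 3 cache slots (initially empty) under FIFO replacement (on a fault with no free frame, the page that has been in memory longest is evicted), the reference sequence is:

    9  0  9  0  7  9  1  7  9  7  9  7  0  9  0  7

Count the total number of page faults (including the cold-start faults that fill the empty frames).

9 -> miss, frames {9}
0 -> miss, frames {9,0}
9 -> hit
0 -> hit
7 -> miss, frames {9,0,7}
9 -> hit
1 -> miss, evict 9, frames {0,7,1}
7 -> hit
9 -> miss, evict 0, frames {7,1,9}
7 -> hit
9 -> hit
7 -> hit
0 -> miss, evict 7, frames {1,9,0}
9 -> hit
0 -> hit
7 -> miss, evict 1, frames {9,0,7}
Page faults: 7.

7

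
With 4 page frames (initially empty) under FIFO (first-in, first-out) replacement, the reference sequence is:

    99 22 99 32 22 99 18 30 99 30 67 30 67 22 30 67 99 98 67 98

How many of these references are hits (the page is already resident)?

99 → miss, frames [99]
22 → miss, frames [99, 22]
99 → hit
32 → miss, frames [99, 22, 32]
22 → hit
99 → hit
18 → miss, frames [99, 22, 32, 18]
30 → miss, evict 99, frames [22, 32, 18, 30]
99 → miss, evict 22, frames [32, 18, 30, 99]
30 → hit
67 → miss, evict 32, frames [18, 30, 99, 67]
30 → hit
67 → hit
22 → miss, evict 18, frames [30, 99, 67, 22]
30 → hit
67 → hit
99 → hit
98 → miss, evict 30, frames [99, 67, 22, 98]
67 → hit
98 → hit
Hits: 11.

11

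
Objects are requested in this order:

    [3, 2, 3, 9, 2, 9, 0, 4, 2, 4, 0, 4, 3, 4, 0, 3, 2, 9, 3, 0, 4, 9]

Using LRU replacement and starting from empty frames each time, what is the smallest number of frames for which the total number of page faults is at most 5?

5

f=1: 22 faults
f=2: 17 faults
f=3: 12 faults
f=4: 8 faults
f=5: 5 faults
Smallest f with faults ≤ 5 is 5.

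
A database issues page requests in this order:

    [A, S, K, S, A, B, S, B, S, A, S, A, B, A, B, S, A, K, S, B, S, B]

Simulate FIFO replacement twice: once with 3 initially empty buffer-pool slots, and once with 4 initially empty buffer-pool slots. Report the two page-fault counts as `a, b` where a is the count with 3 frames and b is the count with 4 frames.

3 frames: F F F . . F . . . F F . . . . . . F . F . . → 8 faults.
4 frames: F F F . . F . . . . . . . . . . . . . . . . → 4 faults.
4 < 8: adding a frame reduced faults, as is typical.

8, 4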